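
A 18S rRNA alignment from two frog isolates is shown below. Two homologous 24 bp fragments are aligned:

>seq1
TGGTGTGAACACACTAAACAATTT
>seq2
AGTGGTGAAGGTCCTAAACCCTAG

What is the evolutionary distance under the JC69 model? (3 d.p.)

0.708

The sequences differ at 11 of 24 sites, so p = 11/24 ≈ 0.458333.
d = −(3/4) ln(1 − 4p/3) = −0.75 ln(1 − 0.611111) = −0.75 ln(0.388889)
  = −0.75 × (-0.944461) = 0.708346 substitutions/site.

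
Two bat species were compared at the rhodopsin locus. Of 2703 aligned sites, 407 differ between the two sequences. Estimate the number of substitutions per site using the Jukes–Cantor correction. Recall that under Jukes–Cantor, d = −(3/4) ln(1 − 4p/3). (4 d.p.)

0.1681

p = 407/2703 ≈ 0.150573.
d = −(3/4) ln(1 − 4p/3) = −0.75 ln(1 − 0.200764) = −0.75 ln(0.799236)
  = −0.75 × (-0.224099) = 0.168074 substitutions/site.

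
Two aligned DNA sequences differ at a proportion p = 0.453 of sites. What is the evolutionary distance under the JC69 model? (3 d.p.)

d = −(3/4) ln(1 − 4p/3) = −0.75 ln(1 − 0.604) = −0.75 ln(0.396)
  = −0.75 × (-0.926341) = 0.694756 substitutions/site.

0.695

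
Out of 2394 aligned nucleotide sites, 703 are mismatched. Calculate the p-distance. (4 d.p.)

0.2937

p = 703/2394 = 0.293650… ≈ 0.2937 (to 4 d.p.).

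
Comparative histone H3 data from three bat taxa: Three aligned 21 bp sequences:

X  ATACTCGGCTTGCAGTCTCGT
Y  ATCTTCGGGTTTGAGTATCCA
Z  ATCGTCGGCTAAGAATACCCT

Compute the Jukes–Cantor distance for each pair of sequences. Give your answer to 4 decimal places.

d(X,Y) = 0.5319, d(X,Z) = 0.6355, d(Y,Z) = 0.4408

X–Y: 8/21 sites differ → p ≈ 0.380952, d = −0.75 ln(1 − 0.507936) = 0.531860 ≈ 0.5319.
X–Z: 9/21 sites differ → p ≈ 0.428571, d = −0.75 ln(1 − 0.571428) = 0.635472 ≈ 0.6355.
Y–Z: 7/21 sites differ → p ≈ 0.333333, d = −0.75 ln(1 − 0.444444) = 0.440839 ≈ 0.4408.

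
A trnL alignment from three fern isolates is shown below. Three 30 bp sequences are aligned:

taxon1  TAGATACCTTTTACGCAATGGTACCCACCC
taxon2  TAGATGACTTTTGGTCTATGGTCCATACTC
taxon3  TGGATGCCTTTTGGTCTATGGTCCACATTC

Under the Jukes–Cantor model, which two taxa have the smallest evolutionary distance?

taxon2 and taxon3

taxon1–taxon2: 10/30 differ, p = 0.333, d = 0.441.
taxon1–taxon3: 10/30 differ, p = 0.333, d = 0.441.
taxon2–taxon3: 4/30 differ, p = 0.133, d = 0.147.
The smallest distance is between taxon2 and taxon3.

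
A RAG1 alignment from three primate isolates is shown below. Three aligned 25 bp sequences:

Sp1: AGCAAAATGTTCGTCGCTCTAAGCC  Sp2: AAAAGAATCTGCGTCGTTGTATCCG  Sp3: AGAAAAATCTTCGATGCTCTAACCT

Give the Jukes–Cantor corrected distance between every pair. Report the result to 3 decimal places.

d(Sp1,Sp2) = 0.572, d(Sp1,Sp3) = 0.289, d(Sp2,Sp3) = 0.490

Sp1–Sp2: 10/25 sites differ → p = 0.4, d = −0.75 ln(1 − 0.533333) = 0.571605 ≈ 0.572.
Sp1–Sp3: 6/25 sites differ → p = 0.24, d = −0.75 ln(1 − 0.32) = 0.289247 ≈ 0.289.
Sp2–Sp3: 9/25 sites differ → p = 0.36, d = −0.75 ln(1 − 0.48) = 0.490445 ≈ 0.490.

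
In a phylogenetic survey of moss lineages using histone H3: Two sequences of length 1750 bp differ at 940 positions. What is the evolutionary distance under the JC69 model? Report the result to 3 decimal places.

0.945

p = 940/1750 ≈ 0.537143.
d = −(3/4) ln(1 − 4p/3) = −0.75 ln(1 − 0.716191) = −0.75 ln(0.283809)
  = −0.75 × (-1.259454) = 0.944591 substitutions/site.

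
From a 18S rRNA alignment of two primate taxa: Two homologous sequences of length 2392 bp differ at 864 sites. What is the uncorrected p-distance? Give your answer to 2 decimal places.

0.36

p = 864/2392 = 0.361204… ≈ 0.36 (to 2 d.p.).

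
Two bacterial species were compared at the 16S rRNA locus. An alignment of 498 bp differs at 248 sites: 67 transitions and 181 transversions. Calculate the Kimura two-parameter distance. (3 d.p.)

P = 67/498 ≈ 0.134538 and Q = 181/498 ≈ 0.363454.
Under the Kimura two-parameter model, d = −½ ln(1 − 2P − Q) − ¼ ln(1 − 2Q).
1 − 2P − Q = 0.36747, giving −½ ln(0.36747) = 0.500557.
1 − 2Q = 0.273092, giving −¼ ln(0.273092) = 0.324487.
d = 0.500557 + 0.324487 = 0.825044.

0.825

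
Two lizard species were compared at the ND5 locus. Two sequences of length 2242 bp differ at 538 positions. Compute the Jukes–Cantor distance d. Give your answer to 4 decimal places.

p = 538/2242 ≈ 0.239964.
d = −(3/4) ln(1 − 4p/3) = −0.75 ln(1 − 0.319952) = −0.75 ln(0.680048)
  = −0.75 × (-0.385592) = 0.289194 substitutions/site.

0.2892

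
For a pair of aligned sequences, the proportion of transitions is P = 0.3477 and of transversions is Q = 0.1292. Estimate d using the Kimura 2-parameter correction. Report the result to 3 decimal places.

Under the Kimura two-parameter model, d = −½ ln(1 − 2P − Q) − ¼ ln(1 − 2Q).
1 − 2P − Q = 0.1754, giving −½ ln(0.1754) = 0.870343.
1 − 2Q = 0.7416, giving −¼ ln(0.7416) = 0.074736.
d = 0.870343 + 0.074736 = 0.945079.

0.945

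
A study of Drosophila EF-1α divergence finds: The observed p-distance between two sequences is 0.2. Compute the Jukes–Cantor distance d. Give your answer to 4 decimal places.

d = −(3/4) ln(1 − 4p/3) = −0.75 ln(1 − 0.266667) = −0.75 ln(0.733333)
  = −0.75 × (-0.310155) = 0.232616 substitutions/site.

0.2326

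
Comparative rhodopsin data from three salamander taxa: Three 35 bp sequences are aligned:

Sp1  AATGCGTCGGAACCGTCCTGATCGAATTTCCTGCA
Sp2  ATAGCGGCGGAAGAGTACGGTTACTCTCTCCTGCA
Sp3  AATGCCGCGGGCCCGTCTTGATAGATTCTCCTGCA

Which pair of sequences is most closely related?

Sp1–Sp2: 13/35 differ, p = 0.371, d = 0.513.
Sp1–Sp3: 8/35 differ, p = 0.229, d = 0.273.
Sp2–Sp3: 14/35 differ, p = 0.400, d = 0.572.
The smallest distance is between Sp1 and Sp3.

Sp1 and Sp3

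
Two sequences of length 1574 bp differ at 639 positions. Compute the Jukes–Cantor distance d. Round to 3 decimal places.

0.585

p = 639/1574 ≈ 0.405972.
d = −(3/4) ln(1 − 4p/3) = −0.75 ln(1 − 0.541296) = −0.75 ln(0.458704)
  = −0.75 × (-0.779350) = 0.584513 substitutions/site.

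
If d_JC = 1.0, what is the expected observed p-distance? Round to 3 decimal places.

0.552

p = (3/4)(1 − e^(−4d/3)) = 0.75 × (1 − e^(-1.333333)) = 0.75 × (1 − 0.263597) = 0.552302.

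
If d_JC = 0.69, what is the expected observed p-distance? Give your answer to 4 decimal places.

p = (3/4)(1 − e^(−4d/3)) = 0.75 × (1 − e^(-0.92)) = 0.75 × (1 − 0.398519) = 0.451111.

0.4511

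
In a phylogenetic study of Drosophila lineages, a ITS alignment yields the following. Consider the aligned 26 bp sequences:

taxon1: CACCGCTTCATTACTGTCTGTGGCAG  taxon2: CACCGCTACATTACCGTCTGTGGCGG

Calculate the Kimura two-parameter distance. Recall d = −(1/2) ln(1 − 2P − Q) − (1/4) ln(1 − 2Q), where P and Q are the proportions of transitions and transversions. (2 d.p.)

0.13

Of 26 sites, 2 differences are transitions and 1 are transversions, so P = 2/26 ≈ 0.076923 and Q = 1/26 ≈ 0.038462.
Under the Kimura two-parameter model, d = −½ ln(1 − 2P − Q) − ¼ ln(1 − 2Q).
1 − 2P − Q = 0.807692, giving −½ ln(0.807692) = 0.106787.
1 − 2Q = 0.923076, giving −¼ ln(0.923076) = 0.020011.
d = 0.106787 + 0.020011 = 0.126798.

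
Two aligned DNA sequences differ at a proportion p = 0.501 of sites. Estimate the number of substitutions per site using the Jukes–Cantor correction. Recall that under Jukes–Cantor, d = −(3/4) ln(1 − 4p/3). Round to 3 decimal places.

0.827

d = −(3/4) ln(1 − 4p/3) = −0.75 ln(1 − 0.668) = −0.75 ln(0.332)
  = −0.75 × (-1.102620) = 0.826965 substitutions/site.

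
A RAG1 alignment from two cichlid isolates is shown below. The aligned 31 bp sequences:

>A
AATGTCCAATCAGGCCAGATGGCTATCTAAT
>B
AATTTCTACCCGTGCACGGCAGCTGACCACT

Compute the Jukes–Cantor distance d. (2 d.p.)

The sequences differ at 15 of 31 sites, so p = 15/31 ≈ 0.483871.
d = −(3/4) ln(1 − 4p/3) = −0.75 ln(1 − 0.645161) = −0.75 ln(0.354839)
  = −0.75 × (-1.036091) = 0.777068 substitutions/site.

0.78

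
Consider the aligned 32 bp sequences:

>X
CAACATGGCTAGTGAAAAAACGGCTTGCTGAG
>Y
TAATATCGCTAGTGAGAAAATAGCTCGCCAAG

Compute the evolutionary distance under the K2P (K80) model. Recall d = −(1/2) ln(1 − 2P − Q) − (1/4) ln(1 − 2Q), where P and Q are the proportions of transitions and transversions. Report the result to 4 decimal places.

0.3950

Of 32 sites, 8 differences are transitions and 1 are transversions, so P = 8/32 = 0.25 and Q = 1/32 = 0.03125.
Under the Kimura two-parameter model, d = −½ ln(1 − 2P − Q) − ¼ ln(1 − 2Q).
1 − 2P − Q = 0.46875, giving −½ ln(0.46875) = 0.378843.
1 − 2Q = 0.9375, giving −¼ ln(0.9375) = 0.016135.
d = 0.378843 + 0.016135 = 0.394978.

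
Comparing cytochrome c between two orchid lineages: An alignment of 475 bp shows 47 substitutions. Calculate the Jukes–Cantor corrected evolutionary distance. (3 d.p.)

0.106

p = 47/475 ≈ 0.098947.
d = −(3/4) ln(1 − 4p/3) = −0.75 ln(1 − 0.131929) = −0.75 ln(0.868071)
  = −0.75 × (-0.141482) = 0.106112 substitutions/site.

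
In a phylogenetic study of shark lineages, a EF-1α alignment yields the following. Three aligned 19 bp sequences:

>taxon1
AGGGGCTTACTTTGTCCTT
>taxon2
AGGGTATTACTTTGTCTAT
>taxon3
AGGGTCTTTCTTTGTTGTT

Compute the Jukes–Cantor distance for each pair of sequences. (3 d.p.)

taxon1–taxon2: 4/19 sites differ → p ≈ 0.210526, d = −0.75 ln(1 − 0.280701) = 0.247109 ≈ 0.247.
taxon1–taxon3: 4/19 sites differ → p ≈ 0.210526, d = −0.75 ln(1 − 0.280701) = 0.247109 ≈ 0.247.
taxon2–taxon3: 5/19 sites differ → p ≈ 0.263158, d = −0.75 ln(1 − 0.350877) = 0.324100 ≈ 0.324.

d(taxon1,taxon2) = 0.247, d(taxon1,taxon3) = 0.247, d(taxon2,taxon3) = 0.324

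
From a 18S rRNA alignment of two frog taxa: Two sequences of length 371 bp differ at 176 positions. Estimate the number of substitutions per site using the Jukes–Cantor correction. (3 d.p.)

p = 176/371 ≈ 0.474394.
d = −(3/4) ln(1 − 4p/3) = −0.75 ln(1 − 0.632525) = −0.75 ln(0.367475)
  = −0.75 × (-1.001100) = 0.750825 substitutions/site.

0.751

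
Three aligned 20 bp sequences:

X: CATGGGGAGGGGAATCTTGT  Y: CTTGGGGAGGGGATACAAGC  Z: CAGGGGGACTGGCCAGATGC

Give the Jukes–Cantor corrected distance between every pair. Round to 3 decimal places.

X–Y: 6/20 sites differ → p = 0.3, d = −0.75 ln(1 − 0.4) = 0.383119 ≈ 0.383.
X–Z: 9/20 sites differ → p = 0.45, d = −0.75 ln(1 − 0.6) = 0.687218 ≈ 0.687.
Y–Z: 8/20 sites differ → p = 0.4, d = −0.75 ln(1 − 0.533333) = 0.571605 ≈ 0.572.

d(X,Y) = 0.383, d(X,Z) = 0.687, d(Y,Z) = 0.572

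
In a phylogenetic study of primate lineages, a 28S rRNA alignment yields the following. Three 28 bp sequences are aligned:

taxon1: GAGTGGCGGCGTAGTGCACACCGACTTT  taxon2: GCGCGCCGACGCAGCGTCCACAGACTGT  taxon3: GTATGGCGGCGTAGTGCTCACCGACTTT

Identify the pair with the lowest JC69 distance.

taxon1 and taxon3

taxon1–taxon2: 10/28 differ, p = 0.357, d = 0.485.
taxon1–taxon3: 3/28 differ, p = 0.107, d = 0.116.
taxon2–taxon3: 11/28 differ, p = 0.393, d = 0.556.
The smallest distance is between taxon1 and taxon3.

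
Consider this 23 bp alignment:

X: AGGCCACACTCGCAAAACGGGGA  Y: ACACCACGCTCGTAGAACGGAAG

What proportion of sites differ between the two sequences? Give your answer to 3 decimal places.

0.348

The sequences differ at 8 of 23 positions (sites 2, 3, 8, 13, 15, 21, 22, 23).
p = 8/23 = 0.347826… ≈ 0.348 (to 3 d.p.).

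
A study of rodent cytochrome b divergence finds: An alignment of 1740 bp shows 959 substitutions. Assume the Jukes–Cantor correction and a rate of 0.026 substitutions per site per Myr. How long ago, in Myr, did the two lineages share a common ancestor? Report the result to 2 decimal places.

19.15

p = 959/1740 ≈ 0.551149.
d = −(3/4) ln(1 − 4p/3) = −0.75 ln(1 − 0.734865) = −0.75 ln(0.265135)
  = −0.75 × (-1.327516) = 0.995637 substitutions/site.
Under a molecular clock d = 2μt, so t = d/(2μ) = 0.995637 / (2 × 0.026) = 19.15 Myr.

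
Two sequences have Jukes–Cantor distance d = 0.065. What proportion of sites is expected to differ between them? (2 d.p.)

0.06

p = (3/4)(1 − e^(−4d/3)) = 0.75 × (1 − e^(-0.086667)) = 0.75 × (1 − 0.916982) = 0.062264.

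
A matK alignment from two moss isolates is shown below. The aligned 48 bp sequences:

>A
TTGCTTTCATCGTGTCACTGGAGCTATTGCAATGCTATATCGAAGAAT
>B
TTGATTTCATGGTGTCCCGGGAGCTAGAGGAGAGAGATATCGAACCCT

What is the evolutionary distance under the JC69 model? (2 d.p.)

The sequences differ at 14 of 48 sites, so p = 14/48 ≈ 0.291667.
d = −(3/4) ln(1 − 4p/3) = −0.75 ln(1 − 0.388889) = −0.75 ln(0.611111)
  = −0.75 × (-0.492477) = 0.369358 substitutions/site.

0.37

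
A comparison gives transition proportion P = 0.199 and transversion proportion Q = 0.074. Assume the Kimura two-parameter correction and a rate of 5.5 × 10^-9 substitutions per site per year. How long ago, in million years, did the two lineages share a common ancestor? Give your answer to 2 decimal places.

Under the Kimura two-parameter model, d = −½ ln(1 − 2P − Q) − ¼ ln(1 − 2Q).
1 − 2P − Q = 0.528, giving −½ ln(0.528) = 0.319329.
1 − 2Q = 0.852, giving −¼ ln(0.852) = 0.040042.
d = 0.319329 + 0.040042 = 0.359371.
Under a molecular clock d = 2μt, so t = d/(2μ) = 0.359371 / (2 × 5.5 × 10^-9) = 32.67 million years.

32.67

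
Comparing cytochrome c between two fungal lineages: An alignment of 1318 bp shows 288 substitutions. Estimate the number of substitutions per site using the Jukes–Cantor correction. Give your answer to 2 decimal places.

0.26

p = 288/1318 ≈ 0.218513.
d = −(3/4) ln(1 − 4p/3) = −0.75 ln(1 − 0.291351) = −0.75 ln(0.708649)
  = −0.75 × (-0.344395) = 0.258296 substitutions/site.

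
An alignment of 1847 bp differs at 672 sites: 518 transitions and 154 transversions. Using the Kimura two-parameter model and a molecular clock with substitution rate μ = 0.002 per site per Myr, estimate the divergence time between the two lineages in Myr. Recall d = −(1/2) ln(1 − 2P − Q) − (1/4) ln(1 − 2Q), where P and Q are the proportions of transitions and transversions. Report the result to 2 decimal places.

140.61

P = 518/1847 ≈ 0.280455 and Q = 154/1847 ≈ 0.083378.
Under the Kimura two-parameter model, d = −½ ln(1 − 2P − Q) − ¼ ln(1 − 2Q).
1 − 2P − Q = 0.355712, giving −½ ln(0.355712) = 0.516817.
1 − 2Q = 0.833244, giving −¼ ln(0.833244) = 0.045607.
d = 0.516817 + 0.045607 = 0.562424.
Under a molecular clock d = 2μt, so t = d/(2μ) = 0.562424 / (2 × 0.002) = 140.61 Myr.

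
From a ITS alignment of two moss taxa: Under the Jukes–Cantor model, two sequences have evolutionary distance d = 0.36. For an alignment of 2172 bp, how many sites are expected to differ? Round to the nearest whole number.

Invert JC69: p = (3/4)(1 − e^(−4d/3)) = 0.75 × (1 − e^(-0.48)) = 0.75 × (1 − 0.618783) = 0.285913.
Expected differing sites = pL ≈ 0.285913 × 2172 = 621.003036 ≈ 621.

621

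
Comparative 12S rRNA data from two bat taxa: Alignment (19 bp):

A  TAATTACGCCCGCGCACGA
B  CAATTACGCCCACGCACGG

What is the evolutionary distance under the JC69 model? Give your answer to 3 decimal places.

0.177

The sequences differ at 3 of 19 sites (1, 12, 19), so p = 3/19 ≈ 0.157895.
d = −(3/4) ln(1 − 4p/3) = −0.75 ln(1 − 0.210527) = −0.75 ln(0.789473)
  = −0.75 × (-0.236390) = 0.177293 substitutions/site.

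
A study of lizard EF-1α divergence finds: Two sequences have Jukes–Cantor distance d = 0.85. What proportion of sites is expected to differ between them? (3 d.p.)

0.509

p = (3/4)(1 − e^(−4d/3)) = 0.75 × (1 − e^(-1.133333)) = 0.75 × (1 − 0.321958) = 0.508532.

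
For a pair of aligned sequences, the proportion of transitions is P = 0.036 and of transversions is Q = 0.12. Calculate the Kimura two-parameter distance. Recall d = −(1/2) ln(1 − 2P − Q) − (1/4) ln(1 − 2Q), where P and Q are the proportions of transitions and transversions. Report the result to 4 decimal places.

0.1752

Under the Kimura two-parameter model, d = −½ ln(1 − 2P − Q) − ¼ ln(1 − 2Q).
1 − 2P − Q = 0.808, giving −½ ln(0.808) = 0.106597.
1 − 2Q = 0.76, giving −¼ ln(0.76) = 0.068609.
d = 0.106597 + 0.068609 = 0.175206.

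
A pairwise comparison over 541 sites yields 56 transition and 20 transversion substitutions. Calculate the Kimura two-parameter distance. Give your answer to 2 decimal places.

P = 56/541 ≈ 0.103512 and Q = 20/541 ≈ 0.036969.
Under the Kimura two-parameter model, d = −½ ln(1 − 2P − Q) − ¼ ln(1 − 2Q).
1 − 2P − Q = 0.756007, giving −½ ln(0.756007) = 0.139852.
1 − 2Q = 0.926062, giving −¼ ln(0.926062) = 0.019204.
d = 0.139852 + 0.019204 = 0.159056.

0.16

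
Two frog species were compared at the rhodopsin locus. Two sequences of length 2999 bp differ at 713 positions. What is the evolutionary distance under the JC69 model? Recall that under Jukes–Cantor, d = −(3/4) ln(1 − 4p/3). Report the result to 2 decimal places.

0.29

p = 713/2999 ≈ 0.237746.
d = −(3/4) ln(1 − 4p/3) = −0.75 ln(1 − 0.316995) = −0.75 ln(0.683005)
  = −0.75 × (-0.381253) = 0.285940 substitutions/site.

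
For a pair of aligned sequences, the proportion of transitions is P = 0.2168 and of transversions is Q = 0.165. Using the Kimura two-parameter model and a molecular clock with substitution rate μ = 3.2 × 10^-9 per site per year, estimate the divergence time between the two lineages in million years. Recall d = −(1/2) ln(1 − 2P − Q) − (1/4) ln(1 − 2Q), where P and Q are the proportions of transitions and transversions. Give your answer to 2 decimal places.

86.96

Under the Kimura two-parameter model, d = −½ ln(1 − 2P − Q) − ¼ ln(1 − 2Q).
1 − 2P − Q = 0.4014, giving −½ ln(0.4014) = 0.456398.
1 − 2Q = 0.67, giving −¼ ln(0.67) = 0.100119.
d = 0.456398 + 0.100119 = 0.556517.
Under a molecular clock d = 2μt, so t = d/(2μ) = 0.556517 / (2 × 3.2 × 10^-9) = 86.96 million years.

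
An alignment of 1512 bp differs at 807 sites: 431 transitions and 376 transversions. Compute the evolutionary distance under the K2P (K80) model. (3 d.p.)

1.026

P = 431/1512 ≈ 0.285053 and Q = 376/1512 ≈ 0.248677.
Under the Kimura two-parameter model, d = −½ ln(1 − 2P − Q) − ¼ ln(1 − 2Q).
1 − 2P − Q = 0.181217, giving −½ ln(0.181217) = 0.854030.
1 − 2Q = 0.502646, giving −¼ ln(0.502646) = 0.171967.
d = 0.854030 + 0.171967 = 1.025997.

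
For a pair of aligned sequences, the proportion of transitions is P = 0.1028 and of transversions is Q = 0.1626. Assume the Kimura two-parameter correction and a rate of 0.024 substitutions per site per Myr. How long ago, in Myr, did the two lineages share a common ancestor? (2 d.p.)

6.83

Under the Kimura two-parameter model, d = −½ ln(1 − 2P − Q) − ¼ ln(1 − 2Q).
1 − 2P − Q = 0.6318, giving −½ ln(0.6318) = 0.229591.
1 − 2Q = 0.6748, giving −¼ ln(0.6748) = 0.098335.
d = 0.229591 + 0.098335 = 0.327926.
Under a molecular clock d = 2μt, so t = d/(2μ) = 0.327926 / (2 × 0.024) = 6.83 Myr.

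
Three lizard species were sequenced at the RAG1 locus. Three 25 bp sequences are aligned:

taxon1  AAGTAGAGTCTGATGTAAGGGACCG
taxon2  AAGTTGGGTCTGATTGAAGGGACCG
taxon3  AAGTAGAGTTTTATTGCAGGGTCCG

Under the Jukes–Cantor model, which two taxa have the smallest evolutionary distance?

taxon1 and taxon2

taxon1–taxon2: 4/25 differ, p = 0.160, d = 0.180.
taxon1–taxon3: 6/25 differ, p = 0.240, d = 0.289.
taxon2–taxon3: 6/25 differ, p = 0.240, d = 0.289.
The smallest distance is between taxon1 and taxon2.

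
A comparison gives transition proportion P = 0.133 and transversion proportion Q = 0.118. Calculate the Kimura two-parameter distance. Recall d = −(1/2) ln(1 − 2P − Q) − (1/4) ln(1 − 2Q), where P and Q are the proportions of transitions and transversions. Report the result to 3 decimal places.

Under the Kimura two-parameter model, d = −½ ln(1 − 2P − Q) − ¼ ln(1 − 2Q).
1 − 2P − Q = 0.616, giving −½ ln(0.616) = 0.242254.
1 − 2Q = 0.764, giving −¼ ln(0.764) = 0.067297.
d = 0.242254 + 0.067297 = 0.309551.

0.310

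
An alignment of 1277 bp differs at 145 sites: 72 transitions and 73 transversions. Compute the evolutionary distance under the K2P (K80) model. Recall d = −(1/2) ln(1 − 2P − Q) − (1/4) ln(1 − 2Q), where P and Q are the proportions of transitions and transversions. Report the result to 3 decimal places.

0.123

P = 72/1277 ≈ 0.056382 and Q = 73/1277 ≈ 0.057165.
Under the Kimura two-parameter model, d = −½ ln(1 − 2P − Q) − ¼ ln(1 − 2Q).
1 − 2P − Q = 0.830071, giving −½ ln(0.830071) = 0.093122.
1 − 2Q = 0.88567, giving −¼ ln(0.88567) = 0.030353.
d = 0.093122 + 0.030353 = 0.123475.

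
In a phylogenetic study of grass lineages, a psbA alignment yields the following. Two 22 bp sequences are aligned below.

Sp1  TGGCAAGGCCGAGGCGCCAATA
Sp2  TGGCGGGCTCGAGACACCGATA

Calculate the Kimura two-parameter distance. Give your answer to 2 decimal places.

0.47

Of 22 sites, 6 differences are transitions and 1 are transversions, so P = 6/22 ≈ 0.272727 and Q = 1/22 ≈ 0.045455.
Under the Kimura two-parameter model, d = −½ ln(1 − 2P − Q) − ¼ ln(1 − 2Q).
1 − 2P − Q = 0.409091, giving −½ ln(0.409091) = 0.446909.
1 − 2Q = 0.90909, giving −¼ ln(0.90909) = 0.023828.
d = 0.446909 + 0.023828 = 0.470737.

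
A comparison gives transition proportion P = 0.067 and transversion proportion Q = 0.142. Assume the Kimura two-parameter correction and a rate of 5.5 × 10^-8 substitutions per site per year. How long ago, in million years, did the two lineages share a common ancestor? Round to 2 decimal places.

Under the Kimura two-parameter model, d = −½ ln(1 − 2P − Q) − ¼ ln(1 − 2Q).
1 − 2P − Q = 0.724, giving −½ ln(0.724) = 0.161482.
1 − 2Q = 0.716, giving −¼ ln(0.716) = 0.083519.
d = 0.161482 + 0.083519 = 0.245001.
Under a molecular clock d = 2μt, so t = d/(2μ) = 0.245001 / (2 × 5.5 × 10^-8) = 2.23 million years.

2.23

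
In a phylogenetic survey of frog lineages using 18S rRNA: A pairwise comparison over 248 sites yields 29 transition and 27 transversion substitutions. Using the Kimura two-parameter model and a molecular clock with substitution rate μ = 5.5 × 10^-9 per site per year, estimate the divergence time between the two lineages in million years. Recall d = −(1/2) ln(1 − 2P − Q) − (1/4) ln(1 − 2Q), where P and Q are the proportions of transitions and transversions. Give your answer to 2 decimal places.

24.66

P = 29/248 ≈ 0.116935 and Q = 27/248 ≈ 0.108871.
Under the Kimura two-parameter model, d = −½ ln(1 − 2P − Q) − ¼ ln(1 − 2Q).
1 − 2P − Q = 0.657259, giving −½ ln(0.657259) = 0.209839.
1 − 2Q = 0.782258, giving −¼ ln(0.782258) = 0.061393.
d = 0.209839 + 0.061393 = 0.271232.
Under a molecular clock d = 2μt, so t = d/(2μ) = 0.271232 / (2 × 5.5 × 10^-9) = 24.66 million years.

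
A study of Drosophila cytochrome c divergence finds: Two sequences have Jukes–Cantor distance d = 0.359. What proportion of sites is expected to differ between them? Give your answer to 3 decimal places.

p = (3/4)(1 − e^(−4d/3)) = 0.75 × (1 − e^(-0.478667)) = 0.75 × (1 − 0.619609) = 0.285293.

0.285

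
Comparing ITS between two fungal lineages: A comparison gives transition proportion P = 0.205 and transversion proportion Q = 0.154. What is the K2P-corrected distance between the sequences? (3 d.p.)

Under the Kimura two-parameter model, d = −½ ln(1 − 2P − Q) − ¼ ln(1 − 2Q).
1 − 2P − Q = 0.436, giving −½ ln(0.436) = 0.415057.
1 − 2Q = 0.692, giving −¼ ln(0.692) = 0.092042.
d = 0.415057 + 0.092042 = 0.507099.

0.507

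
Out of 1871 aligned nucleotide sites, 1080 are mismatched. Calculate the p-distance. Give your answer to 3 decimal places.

p = 1080/1871 = 0.577231… ≈ 0.577 (to 3 d.p.).

0.577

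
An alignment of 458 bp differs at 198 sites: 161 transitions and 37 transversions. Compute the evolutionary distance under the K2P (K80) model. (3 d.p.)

0.810

P = 161/458 ≈ 0.351528 and Q = 37/458 ≈ 0.080786.
Under the Kimura two-parameter model, d = −½ ln(1 − 2P − Q) − ¼ ln(1 − 2Q).
1 − 2P − Q = 0.216158, giving −½ ln(0.216158) = 0.765873.
1 − 2Q = 0.838428, giving −¼ ln(0.838428) = 0.044057.
d = 0.765873 + 0.044057 = 0.809930.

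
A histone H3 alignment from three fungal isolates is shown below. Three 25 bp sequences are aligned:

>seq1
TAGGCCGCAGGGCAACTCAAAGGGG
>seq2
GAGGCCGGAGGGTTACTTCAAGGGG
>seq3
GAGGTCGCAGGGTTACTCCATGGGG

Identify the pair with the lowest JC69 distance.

seq2 and seq3

seq1–seq2: 6/25 differ, p = 0.240, d = 0.289.
seq1–seq3: 6/25 differ, p = 0.240, d = 0.289.
seq2–seq3: 4/25 differ, p = 0.160, d = 0.180.
The smallest distance is between seq2 and seq3.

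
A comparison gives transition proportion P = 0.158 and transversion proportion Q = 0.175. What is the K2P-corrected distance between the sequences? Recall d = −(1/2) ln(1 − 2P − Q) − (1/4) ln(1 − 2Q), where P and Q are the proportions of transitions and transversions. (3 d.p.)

Under the Kimura two-parameter model, d = −½ ln(1 − 2P − Q) − ¼ ln(1 − 2Q).
1 − 2P − Q = 0.509, giving −½ ln(0.509) = 0.337654.
1 − 2Q = 0.65, giving −¼ ln(0.65) = 0.107696.
d = 0.337654 + 0.107696 = 0.445350.

0.445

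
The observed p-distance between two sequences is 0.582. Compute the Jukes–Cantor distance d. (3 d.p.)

d = −(3/4) ln(1 − 4p/3) = −0.75 ln(1 − 0.776) = −0.75 ln(0.224)
  = −0.75 × (-1.496109) = 1.122082 substitutions/site.

1.122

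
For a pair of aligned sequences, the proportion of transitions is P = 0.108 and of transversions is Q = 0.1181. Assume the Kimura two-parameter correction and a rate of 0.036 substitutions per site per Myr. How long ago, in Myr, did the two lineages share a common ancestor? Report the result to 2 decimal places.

Under the Kimura two-parameter model, d = −½ ln(1 − 2P − Q) − ¼ ln(1 − 2Q).
1 − 2P − Q = 0.6659, giving −½ ln(0.6659) = 0.203308.
1 − 2Q = 0.7638, giving −¼ ln(0.7638) = 0.067362.
d = 0.203308 + 0.067362 = 0.270670.
Under a molecular clock d = 2μt, so t = d/(2μ) = 0.270670 / (2 × 0.036) = 3.76 Myr.

3.76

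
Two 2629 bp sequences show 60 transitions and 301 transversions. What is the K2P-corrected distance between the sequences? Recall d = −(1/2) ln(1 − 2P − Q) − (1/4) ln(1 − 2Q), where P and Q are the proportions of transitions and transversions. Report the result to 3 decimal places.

P = 60/2629 ≈ 0.022822 and Q = 301/2629 ≈ 0.114492.
Under the Kimura two-parameter model, d = −½ ln(1 − 2P − Q) − ¼ ln(1 − 2Q).
1 − 2P − Q = 0.839864, giving −½ ln(0.839864) = 0.087258.
1 − 2Q = 0.771016, giving −¼ ln(0.771016) = 0.065012.
d = 0.087258 + 0.065012 = 0.152270.

0.152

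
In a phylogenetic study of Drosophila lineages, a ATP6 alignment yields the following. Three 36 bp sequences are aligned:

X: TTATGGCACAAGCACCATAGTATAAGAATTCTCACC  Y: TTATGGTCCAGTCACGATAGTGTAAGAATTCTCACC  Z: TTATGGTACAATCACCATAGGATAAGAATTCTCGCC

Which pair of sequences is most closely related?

X and Z

X–Y: 6/36 differ, p = 0.167, d = 0.188.
X–Z: 4/36 differ, p = 0.111, d = 0.120.
Y–Z: 6/36 differ, p = 0.167, d = 0.188.
The smallest distance is between X and Z.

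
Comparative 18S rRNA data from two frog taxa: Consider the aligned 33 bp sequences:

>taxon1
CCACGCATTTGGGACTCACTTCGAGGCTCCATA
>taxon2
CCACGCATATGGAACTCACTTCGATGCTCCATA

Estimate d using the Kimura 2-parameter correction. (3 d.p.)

0.097

Of 33 sites, 1 differences are transitions and 2 are transversions, so P = 1/33 ≈ 0.030303 and Q = 2/33 ≈ 0.060606.
Under the Kimura two-parameter model, d = −½ ln(1 − 2P − Q) − ¼ ln(1 − 2Q).
1 − 2P − Q = 0.878788, giving −½ ln(0.878788) = 0.064606.
1 − 2Q = 0.878788, giving −¼ ln(0.878788) = 0.032303.
d = 0.064606 + 0.032303 = 0.096909.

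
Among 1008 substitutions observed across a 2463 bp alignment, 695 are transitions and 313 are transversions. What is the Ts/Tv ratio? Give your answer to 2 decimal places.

2.22

R = 695/313 = 2.220447… ≈ 2.22 (to 2 d.p.).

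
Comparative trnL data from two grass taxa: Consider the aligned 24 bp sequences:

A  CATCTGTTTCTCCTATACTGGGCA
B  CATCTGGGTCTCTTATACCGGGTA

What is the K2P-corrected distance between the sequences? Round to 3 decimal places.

Of 24 sites, 3 differences are transitions and 2 are transversions, so P = 3/24 = 0.125 and Q = 2/24 ≈ 0.083333.
Under the Kimura two-parameter model, d = −½ ln(1 − 2P − Q) − ¼ ln(1 − 2Q).
1 − 2P − Q = 0.666667, giving −½ ln(0.666667) = 0.202732.
1 − 2Q = 0.833334, giving −¼ ln(0.833334) = 0.045580.
d = 0.202732 + 0.045580 = 0.248312.

0.248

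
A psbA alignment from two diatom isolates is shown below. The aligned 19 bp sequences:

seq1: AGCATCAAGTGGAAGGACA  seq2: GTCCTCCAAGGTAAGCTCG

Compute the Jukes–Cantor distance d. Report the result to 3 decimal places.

The sequences differ at 10 of 19 sites (1, 2, 4, 7, 9, 10, 12, 16, 17, 19), so p = 10/19 ≈ 0.526316.
d = −(3/4) ln(1 − 4p/3) = −0.75 ln(1 − 0.701755) = −0.75 ln(0.298245)
  = −0.75 × (-1.209840) = 0.907380 substitutions/site.

0.907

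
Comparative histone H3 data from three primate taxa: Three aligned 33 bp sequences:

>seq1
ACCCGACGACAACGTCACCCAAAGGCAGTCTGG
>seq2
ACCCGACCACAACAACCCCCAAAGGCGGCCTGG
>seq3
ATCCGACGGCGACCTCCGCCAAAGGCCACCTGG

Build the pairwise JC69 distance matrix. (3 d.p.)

seq1–seq2: 6/33 sites differ → p ≈ 0.181818, d = −0.75 ln(1 − 0.242424) = 0.208224 ≈ 0.208.
seq1–seq3: 9/33 sites differ → p ≈ 0.272727, d = −0.75 ln(1 − 0.363636) = 0.338988 ≈ 0.339.
seq2–seq3: 9/33 sites differ → p ≈ 0.272727, d = −0.75 ln(1 − 0.363636) = 0.338988 ≈ 0.339.

d(seq1,seq2) = 0.208, d(seq1,seq3) = 0.339, d(seq2,seq3) = 0.339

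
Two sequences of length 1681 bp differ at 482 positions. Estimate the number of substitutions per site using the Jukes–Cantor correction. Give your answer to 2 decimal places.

p = 482/1681 ≈ 0.286734.
d = −(3/4) ln(1 − 4p/3) = −0.75 ln(1 − 0.382312) = −0.75 ln(0.617688)
  = −0.75 × (-0.481772) = 0.361329 substitutions/site.

0.36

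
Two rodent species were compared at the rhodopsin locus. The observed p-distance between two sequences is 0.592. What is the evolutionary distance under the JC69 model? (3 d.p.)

1.168

d = −(3/4) ln(1 − 4p/3) = −0.75 ln(1 − 0.789333) = −0.75 ln(0.210667)
  = −0.75 × (-1.557477) = 1.168108 substitutions/site.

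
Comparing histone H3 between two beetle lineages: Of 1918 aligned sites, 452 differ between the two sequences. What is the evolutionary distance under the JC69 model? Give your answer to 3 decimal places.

p = 452/1918 ≈ 0.235662.
d = −(3/4) ln(1 − 4p/3) = −0.75 ln(1 − 0.314216) = −0.75 ln(0.685784)
  = −0.75 × (-0.377193) = 0.282895 substitutions/site.

0.283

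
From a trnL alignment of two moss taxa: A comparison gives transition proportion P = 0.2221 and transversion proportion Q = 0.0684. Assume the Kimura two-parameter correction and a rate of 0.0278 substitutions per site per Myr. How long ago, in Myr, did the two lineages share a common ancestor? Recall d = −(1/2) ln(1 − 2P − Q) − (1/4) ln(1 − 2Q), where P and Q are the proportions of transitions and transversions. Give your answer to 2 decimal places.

7.12

Under the Kimura two-parameter model, d = −½ ln(1 − 2P − Q) − ¼ ln(1 − 2Q).
1 − 2P − Q = 0.4874, giving −½ ln(0.4874) = 0.359335.
1 − 2Q = 0.8632, giving −¼ ln(0.8632) = 0.036777.
d = 0.359335 + 0.036777 = 0.396112.
Under a molecular clock d = 2μt, so t = d/(2μ) = 0.396112 / (2 × 0.0278) = 7.12 Myr.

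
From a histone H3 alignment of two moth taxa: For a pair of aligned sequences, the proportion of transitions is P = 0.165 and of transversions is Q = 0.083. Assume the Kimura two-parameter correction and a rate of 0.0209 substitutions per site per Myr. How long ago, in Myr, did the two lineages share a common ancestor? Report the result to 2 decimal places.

Under the Kimura two-parameter model, d = −½ ln(1 − 2P − Q) − ¼ ln(1 − 2Q).
1 − 2P − Q = 0.587, giving −½ ln(0.587) = 0.266365.
1 − 2Q = 0.834, giving −¼ ln(0.834) = 0.045380.
d = 0.266365 + 0.045380 = 0.311745.
Under a molecular clock d = 2μt, so t = d/(2μ) = 0.311745 / (2 × 0.0209) = 7.46 Myr.

7.46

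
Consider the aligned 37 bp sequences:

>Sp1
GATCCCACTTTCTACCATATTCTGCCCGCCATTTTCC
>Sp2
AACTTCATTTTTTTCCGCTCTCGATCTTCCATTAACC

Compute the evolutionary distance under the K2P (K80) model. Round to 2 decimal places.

0.93

Of 37 sites, 12 differences are transitions and 6 are transversions, so P = 12/37 ≈ 0.324324 and Q = 6/37 ≈ 0.162162.
Under the Kimura two-parameter model, d = −½ ln(1 − 2P − Q) − ¼ ln(1 − 2Q).
1 − 2P − Q = 0.18919, giving −½ ln(0.18919) = 0.832502.
1 − 2Q = 0.675676, giving −¼ ln(0.675676) = 0.098010.
d = 0.832502 + 0.098010 = 0.930512.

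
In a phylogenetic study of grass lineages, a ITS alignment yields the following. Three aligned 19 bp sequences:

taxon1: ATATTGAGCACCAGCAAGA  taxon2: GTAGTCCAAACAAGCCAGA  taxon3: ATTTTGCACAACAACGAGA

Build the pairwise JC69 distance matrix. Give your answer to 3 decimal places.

d(taxon1,taxon2) = 0.618, d(taxon1,taxon3) = 0.410, d(taxon2,taxon3) = 0.749

taxon1–taxon2: 8/19 sites differ → p ≈ 0.421053, d = −0.75 ln(1 − 0.561404) = 0.618132 ≈ 0.618.
taxon1–taxon3: 6/19 sites differ → p ≈ 0.315789, d = −0.75 ln(1 − 0.421052) = 0.409907 ≈ 0.410.
taxon2–taxon3: 9/19 sites differ → p ≈ 0.473684, d = −0.75 ln(1 − 0.631579) = 0.748897 ≈ 0.749.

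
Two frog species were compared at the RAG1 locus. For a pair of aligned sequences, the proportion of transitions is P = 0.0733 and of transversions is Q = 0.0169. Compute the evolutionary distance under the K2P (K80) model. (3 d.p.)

Under the Kimura two-parameter model, d = −½ ln(1 − 2P − Q) − ¼ ln(1 − 2Q).
1 − 2P − Q = 0.8365, giving −½ ln(0.8365) = 0.089264.
1 − 2Q = 0.9662, giving −¼ ln(0.9662) = 0.008596.
d = 0.089264 + 0.008596 = 0.097860.

0.098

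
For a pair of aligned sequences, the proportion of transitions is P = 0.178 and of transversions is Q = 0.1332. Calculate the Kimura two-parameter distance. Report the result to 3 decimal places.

Under the Kimura two-parameter model, d = −½ ln(1 − 2P − Q) − ¼ ln(1 − 2Q).
1 − 2P − Q = 0.5108, giving −½ ln(0.5108) = 0.335889.
1 − 2Q = 0.7336, giving −¼ ln(0.7336) = 0.077448.
d = 0.335889 + 0.077448 = 0.413337.

0.413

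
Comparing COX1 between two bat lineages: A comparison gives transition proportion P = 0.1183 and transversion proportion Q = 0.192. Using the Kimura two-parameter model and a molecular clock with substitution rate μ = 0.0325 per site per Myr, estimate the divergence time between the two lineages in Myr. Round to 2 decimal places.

Under the Kimura two-parameter model, d = −½ ln(1 − 2P − Q) − ¼ ln(1 − 2Q).
1 − 2P − Q = 0.5714, giving −½ ln(0.5714) = 0.279833.
1 − 2Q = 0.616, giving −¼ ln(0.616) = 0.121127.
d = 0.279833 + 0.121127 = 0.400960.
Under a molecular clock d = 2μt, so t = d/(2μ) = 0.400960 / (2 × 0.0325) = 6.17 Myr.

6.17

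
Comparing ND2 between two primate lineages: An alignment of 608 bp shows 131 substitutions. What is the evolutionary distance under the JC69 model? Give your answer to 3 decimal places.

p = 131/608 ≈ 0.215461.
d = −(3/4) ln(1 − 4p/3) = −0.75 ln(1 − 0.287281) = −0.75 ln(0.712719)
  = −0.75 × (-0.338668) = 0.254001 substitutions/site.

0.254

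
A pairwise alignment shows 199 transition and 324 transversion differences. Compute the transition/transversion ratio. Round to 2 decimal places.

0.61

R = 199/324 = 0.614197… ≈ 0.61 (to 2 d.p.).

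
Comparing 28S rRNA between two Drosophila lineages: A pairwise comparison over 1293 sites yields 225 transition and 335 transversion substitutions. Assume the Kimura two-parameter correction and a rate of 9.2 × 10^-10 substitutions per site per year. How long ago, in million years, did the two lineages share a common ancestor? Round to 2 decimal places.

353.08

P = 225/1293 ≈ 0.174014 and Q = 335/1293 ≈ 0.259087.
Under the Kimura two-parameter model, d = −½ ln(1 − 2P − Q) − ¼ ln(1 − 2Q).
1 − 2P − Q = 0.392885, giving −½ ln(0.392885) = 0.467119.
1 − 2Q = 0.481826, giving −¼ ln(0.481826) = 0.182543.
d = 0.467119 + 0.182543 = 0.649662.
Under a molecular clock d = 2μt, so t = d/(2μ) = 0.649662 / (2 × 9.2 × 10^-10) = 353.08 million years.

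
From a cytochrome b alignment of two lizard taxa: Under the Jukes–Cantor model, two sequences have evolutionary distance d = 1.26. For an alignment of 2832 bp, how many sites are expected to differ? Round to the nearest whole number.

1728

Invert JC69: p = (3/4)(1 − e^(−4d/3)) = 0.75 × (1 − e^(-1.68)) = 0.75 × (1 − 0.186374) = 0.610220.
Expected differing sites = pL ≈ 0.610220 × 2832 = 1728.14304 ≈ 1728.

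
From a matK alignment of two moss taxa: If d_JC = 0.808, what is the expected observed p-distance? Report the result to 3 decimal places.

p = (3/4)(1 − e^(−4d/3)) = 0.75 × (1 − e^(-1.077333)) = 0.75 × (1 − 0.340502) = 0.494624.

0.495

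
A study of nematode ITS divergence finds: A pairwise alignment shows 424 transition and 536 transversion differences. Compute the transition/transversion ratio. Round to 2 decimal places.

0.79

R = 424/536 = 0.791044… ≈ 0.79 (to 2 d.p.).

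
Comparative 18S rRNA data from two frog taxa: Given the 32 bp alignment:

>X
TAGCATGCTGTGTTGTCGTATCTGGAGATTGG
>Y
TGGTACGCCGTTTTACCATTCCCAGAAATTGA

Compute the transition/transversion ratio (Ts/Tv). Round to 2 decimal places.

6.00

Transitions are A↔G and C↔T; transversions are all other mismatches.
Transitions: 12. Transversions: 2.
R = 12/2 = 6.00.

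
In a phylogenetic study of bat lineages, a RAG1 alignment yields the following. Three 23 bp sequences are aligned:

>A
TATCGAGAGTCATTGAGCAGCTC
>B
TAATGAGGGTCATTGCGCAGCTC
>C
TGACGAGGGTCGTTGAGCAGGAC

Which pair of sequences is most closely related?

A and B

A–B: 4/23 differ, p = 0.174, d = 0.198.
A–C: 6/23 differ, p = 0.261, d = 0.321.
B–C: 6/23 differ, p = 0.261, d = 0.321.
The smallest distance is between A and B.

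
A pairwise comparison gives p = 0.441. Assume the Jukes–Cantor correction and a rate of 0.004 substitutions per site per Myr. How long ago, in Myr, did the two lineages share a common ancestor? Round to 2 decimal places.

83.13

d = −(3/4) ln(1 − 4p/3) = −0.75 ln(1 − 0.588) = −0.75 ln(0.412)
  = −0.75 × (-0.886732) = 0.665049 substitutions/site.
Under a molecular clock d = 2μt, so t = d/(2μ) = 0.665049 / (2 × 0.004) = 83.13 Myr.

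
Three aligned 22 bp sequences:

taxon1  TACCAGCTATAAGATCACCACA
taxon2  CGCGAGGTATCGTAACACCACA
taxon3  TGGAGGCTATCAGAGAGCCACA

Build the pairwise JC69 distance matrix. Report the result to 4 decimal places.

d(taxon1,taxon2) = 0.4975, d(taxon1,taxon3) = 0.4975, d(taxon2,taxon3) = 0.6987

taxon1–taxon2: 8/22 sites differ → p ≈ 0.363636, d = −0.75 ln(1 − 0.484848) = 0.497470 ≈ 0.4975.
taxon1–taxon3: 8/22 sites differ → p ≈ 0.363636, d = −0.75 ln(1 − 0.484848) = 0.497470 ≈ 0.4975.
taxon2–taxon3: 10/22 sites differ → p ≈ 0.454545, d = −0.75 ln(1 − 0.60606) = 0.698667 ≈ 0.6987.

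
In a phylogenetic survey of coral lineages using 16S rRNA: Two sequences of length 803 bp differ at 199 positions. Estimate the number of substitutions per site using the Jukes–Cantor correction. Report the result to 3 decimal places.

0.301

p = 199/803 ≈ 0.247821.
d = −(3/4) ln(1 − 4p/3) = −0.75 ln(1 − 0.330428) = −0.75 ln(0.669572)
  = −0.75 × (-0.401117) = 0.300838 substitutions/site.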